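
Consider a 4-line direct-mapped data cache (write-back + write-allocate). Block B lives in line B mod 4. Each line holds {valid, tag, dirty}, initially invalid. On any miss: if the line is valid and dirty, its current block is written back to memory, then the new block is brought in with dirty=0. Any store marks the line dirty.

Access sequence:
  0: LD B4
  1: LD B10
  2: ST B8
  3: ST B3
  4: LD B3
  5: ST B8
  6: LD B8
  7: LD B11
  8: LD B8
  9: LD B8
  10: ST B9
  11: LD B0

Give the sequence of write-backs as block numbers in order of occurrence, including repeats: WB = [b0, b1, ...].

0: R B4 -> L0 miss  d=-]
1: R B10 -> L2 miss  d=-]
2: W B8 -> L0 miss  d=D]
3: W B3 -> L3 miss  d=D]
4: R B3 -> L3 hit  d=D]
5: W B8 -> L0 hit  d=D]
6: R B8 -> L0 hit  d=D]
7: R B11 -> L3 miss wb->B3  d=-]
8: R B8 -> L0 hit  d=D]
9: R B8 -> L0 hit  d=D]
10: W B9 -> L1 miss  d=D]
11: R B0 -> L0 miss wb->B8  d=-]

WB = [3, 8]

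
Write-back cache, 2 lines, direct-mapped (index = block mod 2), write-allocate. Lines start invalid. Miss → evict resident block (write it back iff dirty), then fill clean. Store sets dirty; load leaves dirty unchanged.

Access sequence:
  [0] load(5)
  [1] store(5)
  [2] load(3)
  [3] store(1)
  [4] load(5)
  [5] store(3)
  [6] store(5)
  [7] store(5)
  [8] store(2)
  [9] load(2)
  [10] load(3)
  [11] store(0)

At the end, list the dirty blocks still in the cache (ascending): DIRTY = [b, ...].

0: R B5 -> L1 miss  d=-]
1: W B5 -> L1 hit  d=D]
2: R B3 -> L1 miss wb->B5  d=-]
3: W B1 -> L1 miss  d=D]
4: R B5 -> L1 miss wb->B1  d=-]
5: W B3 -> L1 miss  d=D]
6: W B5 -> L1 miss wb->B3  d=D]
7: W B5 -> L1 hit  d=D]
8: W B2 -> L0 miss  d=D]
9: R B2 -> L0 hit  d=D]
10: R B3 -> L1 miss wb->B5  d=-]
11: W B0 -> L0 miss wb->B2  d=D]

DIRTY = [0]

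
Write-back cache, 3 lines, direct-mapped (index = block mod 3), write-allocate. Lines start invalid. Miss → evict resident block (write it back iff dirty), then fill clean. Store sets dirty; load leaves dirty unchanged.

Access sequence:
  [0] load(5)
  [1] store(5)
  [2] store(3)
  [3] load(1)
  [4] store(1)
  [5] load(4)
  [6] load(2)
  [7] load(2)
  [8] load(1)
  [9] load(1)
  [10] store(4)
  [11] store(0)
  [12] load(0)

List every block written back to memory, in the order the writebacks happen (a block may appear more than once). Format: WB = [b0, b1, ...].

WB = [1, 5, 3]

0: R B5 -> L2 miss  d=-]
1: W B5 -> L2 hit  d=D]
2: W B3 -> L0 miss  d=D]
3: R B1 -> L1 miss  d=-]
4: W B1 -> L1 hit  d=D]
5: R B4 -> L1 miss wb->B1  d=-]
6: R B2 -> L2 miss wb->B5  d=-]
7: R B2 -> L2 hit  d=-]
8: R B1 -> L1 miss  d=-]
9: R B1 -> L1 hit  d=-]
10: W B4 -> L1 miss  d=D]
11: W B0 -> L0 miss wb->B3  d=D]
12: R B0 -> L0 hit  d=D]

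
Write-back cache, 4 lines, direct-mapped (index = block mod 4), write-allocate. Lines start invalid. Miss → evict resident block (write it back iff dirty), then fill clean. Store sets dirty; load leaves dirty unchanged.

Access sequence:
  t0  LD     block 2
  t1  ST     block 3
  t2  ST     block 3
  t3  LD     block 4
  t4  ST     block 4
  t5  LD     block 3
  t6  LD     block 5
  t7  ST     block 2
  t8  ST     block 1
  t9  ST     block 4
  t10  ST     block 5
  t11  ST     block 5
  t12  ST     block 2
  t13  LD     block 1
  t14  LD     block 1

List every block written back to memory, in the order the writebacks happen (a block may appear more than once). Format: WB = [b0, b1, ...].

WB = [1, 5]

0: R B2 -> L2 miss  d=-]
1: W B3 -> L3 miss  d=D]
2: W B3 -> L3 hit  d=D]
3: R B4 -> L0 miss  d=-]
4: W B4 -> L0 hit  d=D]
5: R B3 -> L3 hit  d=D]
6: R B5 -> L1 miss  d=-]
7: W B2 -> L2 hit  d=D]
8: W B1 -> L1 miss  d=D]
9: W B4 -> L0 hit  d=D]
10: W B5 -> L1 miss wb->B1  d=D]
11: W B5 -> L1 hit  d=D]
12: W B2 -> L2 hit  d=D]
13: R B1 -> L1 miss wb->B5  d=-]
14: R B1 -> L1 hit  d=-]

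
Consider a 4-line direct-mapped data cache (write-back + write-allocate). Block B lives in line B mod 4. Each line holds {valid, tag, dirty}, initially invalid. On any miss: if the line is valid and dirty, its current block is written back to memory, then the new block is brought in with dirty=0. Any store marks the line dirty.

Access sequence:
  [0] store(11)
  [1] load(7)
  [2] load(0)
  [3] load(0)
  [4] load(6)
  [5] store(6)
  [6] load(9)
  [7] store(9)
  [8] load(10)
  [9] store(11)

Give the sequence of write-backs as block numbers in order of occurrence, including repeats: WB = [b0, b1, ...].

0: W B11 -> L3 miss  d=D]
1: R B7 -> L3 miss wb->B11  d=-]
2: R B0 -> L0 miss  d=-]
3: R B0 -> L0 hit  d=-]
4: R B6 -> L2 miss  d=-]
5: W B6 -> L2 hit  d=D]
6: R B9 -> L1 miss  d=-]
7: W B9 -> L1 hit  d=D]
8: R B10 -> L2 miss wb->B6  d=-]
9: W B11 -> L3 miss  d=D]

WB = [11, 6]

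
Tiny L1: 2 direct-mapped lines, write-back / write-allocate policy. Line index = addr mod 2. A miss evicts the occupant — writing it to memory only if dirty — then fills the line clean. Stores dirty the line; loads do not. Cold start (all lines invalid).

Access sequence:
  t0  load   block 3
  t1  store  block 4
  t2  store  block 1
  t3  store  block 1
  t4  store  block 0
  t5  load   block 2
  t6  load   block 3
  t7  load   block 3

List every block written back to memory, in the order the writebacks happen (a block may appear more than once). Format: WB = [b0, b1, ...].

WB = [4, 0, 1]

0: R B3 -> L1 miss  d=-]
1: W B4 -> L0 miss  d=D]
2: W B1 -> L1 miss  d=D]
3: W B1 -> L1 hit  d=D]
4: W B0 -> L0 miss wb->B4  d=D]
5: R B2 -> L0 miss wb->B0  d=-]
6: R B3 -> L1 miss wb->B1  d=-]
7: R B3 -> L1 hit  d=-]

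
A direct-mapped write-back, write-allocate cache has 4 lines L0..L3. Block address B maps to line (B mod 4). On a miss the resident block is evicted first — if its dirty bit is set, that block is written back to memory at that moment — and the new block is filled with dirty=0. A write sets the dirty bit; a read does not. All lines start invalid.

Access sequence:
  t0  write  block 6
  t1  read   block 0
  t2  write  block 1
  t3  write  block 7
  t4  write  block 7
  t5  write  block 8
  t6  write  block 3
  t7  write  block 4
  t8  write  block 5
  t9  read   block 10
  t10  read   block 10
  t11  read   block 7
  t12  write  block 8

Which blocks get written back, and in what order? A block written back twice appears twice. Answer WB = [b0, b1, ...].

WB = [7, 8, 1, 6, 3, 4]

  0 | W B6 → L2 miss [D]
  1 | R B0 → L0 miss [-]
  2 | W B1 → L1 miss [D]
  3 | W B7 → L3 miss [D]
  4 | W B7 → L3 hit [D]
  5 | W B8 → L0 miss [D]
  6 | W B3 → L3 miss wb→B7 [D]
  7 | W B4 → L0 miss wb→B8 [D]
  8 | W B5 → L1 miss wb→B1 [D]
  9 | R B10 → L2 miss wb→B6 [-]
  10 | R B10 → L2 hit [-]
  11 | R B7 → L3 miss wb→B3 [-]
  12 | W B8 → L0 miss wb→B4 [D]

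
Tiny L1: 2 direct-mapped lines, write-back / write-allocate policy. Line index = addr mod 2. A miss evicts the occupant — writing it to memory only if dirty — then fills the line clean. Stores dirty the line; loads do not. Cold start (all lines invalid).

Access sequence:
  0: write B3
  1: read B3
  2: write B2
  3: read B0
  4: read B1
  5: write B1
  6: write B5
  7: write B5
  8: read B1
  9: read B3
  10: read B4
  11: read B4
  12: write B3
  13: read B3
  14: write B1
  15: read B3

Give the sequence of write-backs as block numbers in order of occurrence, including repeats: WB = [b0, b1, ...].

WB = [2, 3, 1, 5, 3, 1]

0: W B3 -> L1 miss  d=D]
1: R B3 -> L1 hit  d=D]
2: W B2 -> L0 miss  d=D]
3: R B0 -> L0 miss wb->B2  d=-]
4: R B1 -> L1 miss wb->B3  d=-]
5: W B1 -> L1 hit  d=D]
6: W B5 -> L1 miss wb->B1  d=D]
7: W B5 -> L1 hit  d=D]
8: R B1 -> L1 miss wb->B5  d=-]
9: R B3 -> L1 miss  d=-]
10: R B4 -> L0 miss  d=-]
11: R B4 -> L0 hit  d=-]
12: W B3 -> L1 hit  d=D]
13: R B3 -> L1 hit  d=D]
14: W B1 -> L1 miss wb->B3  d=D]
15: R B3 -> L1 miss wb->B1  d=-]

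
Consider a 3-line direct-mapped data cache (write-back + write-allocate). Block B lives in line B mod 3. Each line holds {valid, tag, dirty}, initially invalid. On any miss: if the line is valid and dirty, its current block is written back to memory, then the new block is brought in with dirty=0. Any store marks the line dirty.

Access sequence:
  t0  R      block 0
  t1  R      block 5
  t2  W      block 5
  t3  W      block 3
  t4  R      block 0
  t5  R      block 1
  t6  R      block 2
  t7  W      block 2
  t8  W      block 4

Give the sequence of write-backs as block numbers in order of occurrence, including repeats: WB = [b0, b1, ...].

0: R B0 → L0 miss [-]
1: R B5 → L2 miss [-]
2: W B5 → L2 hit [D]
3: W B3 → L0 miss [D]
4: R B0 → L0 miss wb→B3 [-]
5: R B1 → L1 miss [-]
6: R B2 → L2 miss wb→B5 [-]
7: W B2 → L2 hit [D]
8: W B4 → L1 miss [D]

WB = [3, 5]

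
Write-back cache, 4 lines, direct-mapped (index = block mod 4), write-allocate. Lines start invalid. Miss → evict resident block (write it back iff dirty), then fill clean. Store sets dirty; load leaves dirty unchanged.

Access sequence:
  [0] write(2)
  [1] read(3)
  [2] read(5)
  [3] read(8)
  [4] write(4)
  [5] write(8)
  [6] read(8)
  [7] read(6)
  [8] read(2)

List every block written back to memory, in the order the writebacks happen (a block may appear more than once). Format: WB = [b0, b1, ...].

WB = [4, 2]

  0 | W B2 → L2 miss [D]
  1 | R B3 → L3 miss [-]
  2 | R B5 → L1 miss [-]
  3 | R B8 → L0 miss [-]
  4 | W B4 → L0 miss [D]
  5 | W B8 → L0 miss wb→B4 [D]
  6 | R B8 → L0 hit [D]
  7 | R B6 → L2 miss wb→B2 [-]
  8 | R B2 → L2 miss [-]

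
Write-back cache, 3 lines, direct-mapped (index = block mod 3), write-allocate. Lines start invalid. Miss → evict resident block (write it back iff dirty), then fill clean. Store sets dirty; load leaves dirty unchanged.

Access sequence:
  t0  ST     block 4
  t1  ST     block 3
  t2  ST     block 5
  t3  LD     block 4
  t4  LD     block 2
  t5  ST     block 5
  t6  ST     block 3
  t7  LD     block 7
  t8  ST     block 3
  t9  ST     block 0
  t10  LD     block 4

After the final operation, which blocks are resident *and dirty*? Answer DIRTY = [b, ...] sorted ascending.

  0 | W B4 → L1 miss [D]
  1 | W B3 → L0 miss [D]
  2 | W B5 → L2 miss [D]
  3 | R B4 → L1 hit [D]
  4 | R B2 → L2 miss wb→B5 [-]
  5 | W B5 → L2 miss [D]
  6 | W B3 → L0 hit [D]
  7 | R B7 → L1 miss wb→B4 [-]
  8 | W B3 → L0 hit [D]
  9 | W B0 → L0 miss wb→B3 [D]
  10 | R B4 → L1 miss [-]

DIRTY = [0, 5]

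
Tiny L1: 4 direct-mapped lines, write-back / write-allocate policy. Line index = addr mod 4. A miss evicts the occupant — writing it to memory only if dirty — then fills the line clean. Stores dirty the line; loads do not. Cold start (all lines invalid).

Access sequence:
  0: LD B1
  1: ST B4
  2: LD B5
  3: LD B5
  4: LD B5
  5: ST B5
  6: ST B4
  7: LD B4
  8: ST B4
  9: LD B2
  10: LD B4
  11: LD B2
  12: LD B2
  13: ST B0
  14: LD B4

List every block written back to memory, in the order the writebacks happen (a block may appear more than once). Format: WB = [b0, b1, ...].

  0 | R B1 → L1 miss [-]
  1 | W B4 → L0 miss [D]
  2 | R B5 → L1 miss [-]
  3 | R B5 → L1 hit [-]
  4 | R B5 → L1 hit [-]
  5 | W B5 → L1 hit [D]
  6 | W B4 → L0 hit [D]
  7 | R B4 → L0 hit [D]
  8 | W B4 → L0 hit [D]
  9 | R B2 → L2 miss [-]
  10 | R B4 → L0 hit [D]
  11 | R B2 → L2 hit [-]
  12 | R B2 → L2 hit [-]
  13 | W B0 → L0 miss wb→B4 [D]
  14 | R B4 → L0 miss wb→B0 [-]

WB = [4, 0]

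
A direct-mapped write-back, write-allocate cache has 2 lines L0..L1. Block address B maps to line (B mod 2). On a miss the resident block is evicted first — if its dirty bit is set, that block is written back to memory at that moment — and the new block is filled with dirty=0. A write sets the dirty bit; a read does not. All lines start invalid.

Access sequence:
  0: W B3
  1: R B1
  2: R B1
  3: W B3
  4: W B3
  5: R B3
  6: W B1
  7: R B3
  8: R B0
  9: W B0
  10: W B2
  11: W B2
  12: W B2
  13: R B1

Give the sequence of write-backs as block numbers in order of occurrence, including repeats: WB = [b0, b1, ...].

  0 | W B3 → L1 miss [D]
  1 | R B1 → L1 miss wb→B3 [-]
  2 | R B1 → L1 hit [-]
  3 | W B3 → L1 miss [D]
  4 | W B3 → L1 hit [D]
  5 | R B3 → L1 hit [D]
  6 | W B1 → L1 miss wb→B3 [D]
  7 | R B3 → L1 miss wb→B1 [-]
  8 | R B0 → L0 miss [-]
  9 | W B0 → L0 hit [D]
  10 | W B2 → L0 miss wb→B0 [D]
  11 | W B2 → L0 hit [D]
  12 | W B2 → L0 hit [D]
  13 | R B1 → L1 miss [-]

WB = [3, 3, 1, 0]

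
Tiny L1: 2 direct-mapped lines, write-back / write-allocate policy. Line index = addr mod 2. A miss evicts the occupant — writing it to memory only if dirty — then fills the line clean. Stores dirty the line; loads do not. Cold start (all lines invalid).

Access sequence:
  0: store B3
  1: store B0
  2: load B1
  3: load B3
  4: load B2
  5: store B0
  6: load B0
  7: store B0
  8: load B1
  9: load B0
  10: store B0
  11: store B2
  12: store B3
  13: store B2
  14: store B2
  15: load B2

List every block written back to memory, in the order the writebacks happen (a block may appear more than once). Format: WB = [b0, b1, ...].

WB = [3, 0, 0]

0: W B3 → L1 miss [D]
1: W B0 → L0 miss [D]
2: R B1 → L1 miss wb→B3 [-]
3: R B3 → L1 miss [-]
4: R B2 → L0 miss wb→B0 [-]
5: W B0 → L0 miss [D]
6: R B0 → L0 hit [D]
7: W B0 → L0 hit [D]
8: R B1 → L1 miss [-]
9: R B0 → L0 hit [D]
10: W B0 → L0 hit [D]
11: W B2 → L0 miss wb→B0 [D]
12: W B3 → L1 miss [D]
13: W B2 → L0 hit [D]
14: W B2 → L0 hit [D]
15: R B2 → L0 hit [D]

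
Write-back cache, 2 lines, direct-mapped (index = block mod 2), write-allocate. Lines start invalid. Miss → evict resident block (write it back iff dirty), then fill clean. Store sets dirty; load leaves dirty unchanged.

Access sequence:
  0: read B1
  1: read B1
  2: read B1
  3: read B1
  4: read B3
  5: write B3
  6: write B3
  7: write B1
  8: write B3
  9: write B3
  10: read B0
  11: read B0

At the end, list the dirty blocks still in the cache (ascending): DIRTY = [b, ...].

DIRTY = [3]

  0 | R B1 → L1 miss [-]
  1 | R B1 → L1 hit [-]
  2 | R B1 → L1 hit [-]
  3 | R B1 → L1 hit [-]
  4 | R B3 → L1 miss [-]
  5 | W B3 → L1 hit [D]
  6 | W B3 → L1 hit [D]
  7 | W B1 → L1 miss wb→B3 [D]
  8 | W B3 → L1 miss wb→B1 [D]
  9 | W B3 → L1 hit [D]
  10 | R B0 → L0 miss [-]
  11 | R B0 → L0 hit [-]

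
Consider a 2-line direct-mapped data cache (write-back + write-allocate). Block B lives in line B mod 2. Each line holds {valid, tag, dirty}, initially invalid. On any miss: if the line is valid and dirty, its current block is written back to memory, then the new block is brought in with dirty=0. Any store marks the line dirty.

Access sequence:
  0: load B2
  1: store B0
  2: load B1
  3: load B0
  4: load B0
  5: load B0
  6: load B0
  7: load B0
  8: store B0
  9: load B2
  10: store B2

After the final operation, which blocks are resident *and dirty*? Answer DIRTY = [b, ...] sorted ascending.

  0 | R B2 → L0 miss [-]
  1 | W B0 → L0 miss [D]
  2 | R B1 → L1 miss [-]
  3 | R B0 → L0 hit [D]
  4 | R B0 → L0 hit [D]
  5 | R B0 → L0 hit [D]
  6 | R B0 → L0 hit [D]
  7 | R B0 → L0 hit [D]
  8 | W B0 → L0 hit [D]
  9 | R B2 → L0 miss wb→B0 [-]
  10 | W B2 → L0 hit [D]

DIRTY = [2]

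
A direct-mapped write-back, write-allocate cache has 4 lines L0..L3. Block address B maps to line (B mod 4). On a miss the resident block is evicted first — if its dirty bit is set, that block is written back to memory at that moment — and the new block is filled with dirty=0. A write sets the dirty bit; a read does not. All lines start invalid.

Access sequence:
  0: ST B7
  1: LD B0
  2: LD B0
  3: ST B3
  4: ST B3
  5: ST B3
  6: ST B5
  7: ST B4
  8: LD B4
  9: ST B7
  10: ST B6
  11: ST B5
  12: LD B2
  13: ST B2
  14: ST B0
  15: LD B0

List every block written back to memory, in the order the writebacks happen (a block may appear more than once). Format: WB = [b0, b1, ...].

  0 | W B7 → L3 miss [D]
  1 | R B0 → L0 miss [-]
  2 | R B0 → L0 hit [-]
  3 | W B3 → L3 miss wb→B7 [D]
  4 | W B3 → L3 hit [D]
  5 | W B3 → L3 hit [D]
  6 | W B5 → L1 miss [D]
  7 | W B4 → L0 miss [D]
  8 | R B4 → L0 hit [D]
  9 | W B7 → L3 miss wb→B3 [D]
  10 | W B6 → L2 miss [D]
  11 | W B5 → L1 hit [D]
  12 | R B2 → L2 miss wb→B6 [-]
  13 | W B2 → L2 hit [D]
  14 | W B0 → L0 miss wb→B4 [D]
  15 | R B0 → L0 hit [D]

WB = [7, 3, 6, 4]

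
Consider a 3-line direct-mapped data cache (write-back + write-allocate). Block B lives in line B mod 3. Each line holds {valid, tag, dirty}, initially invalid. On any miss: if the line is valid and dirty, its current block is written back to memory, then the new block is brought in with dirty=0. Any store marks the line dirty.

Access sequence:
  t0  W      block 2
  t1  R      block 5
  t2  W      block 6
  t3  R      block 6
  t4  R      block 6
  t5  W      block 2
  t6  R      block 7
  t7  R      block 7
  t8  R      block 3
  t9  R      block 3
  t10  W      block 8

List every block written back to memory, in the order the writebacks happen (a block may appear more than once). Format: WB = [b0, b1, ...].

WB = [2, 6, 2]

0: W B2 -> L2 miss  d=D]
1: R B5 -> L2 miss wb->B2  d=-]
2: W B6 -> L0 miss  d=D]
3: R B6 -> L0 hit  d=D]
4: R B6 -> L0 hit  d=D]
5: W B2 -> L2 miss  d=D]
6: R B7 -> L1 miss  d=-]
7: R B7 -> L1 hit  d=-]
8: R B3 -> L0 miss wb->B6  d=-]
9: R B3 -> L0 hit  d=-]
10: W B8 -> L2 miss wb->B2  d=D]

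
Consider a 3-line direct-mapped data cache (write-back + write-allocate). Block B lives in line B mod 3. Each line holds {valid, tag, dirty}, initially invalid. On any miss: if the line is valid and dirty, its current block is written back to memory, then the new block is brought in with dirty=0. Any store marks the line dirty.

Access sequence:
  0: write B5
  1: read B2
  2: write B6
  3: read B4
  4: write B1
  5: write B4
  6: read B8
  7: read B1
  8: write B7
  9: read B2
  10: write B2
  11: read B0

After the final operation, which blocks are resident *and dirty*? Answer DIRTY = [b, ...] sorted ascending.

  0 | W B5 → L2 miss [D]
  1 | R B2 → L2 miss wb→B5 [-]
  2 | W B6 → L0 miss [D]
  3 | R B4 → L1 miss [-]
  4 | W B1 → L1 miss [D]
  5 | W B4 → L1 miss wb→B1 [D]
  6 | R B8 → L2 miss [-]
  7 | R B1 → L1 miss wb→B4 [-]
  8 | W B7 → L1 miss [D]
  9 | R B2 → L2 miss [-]
  10 | W B2 → L2 hit [D]
  11 | R B0 → L0 miss wb→B6 [-]

DIRTY = [2, 7]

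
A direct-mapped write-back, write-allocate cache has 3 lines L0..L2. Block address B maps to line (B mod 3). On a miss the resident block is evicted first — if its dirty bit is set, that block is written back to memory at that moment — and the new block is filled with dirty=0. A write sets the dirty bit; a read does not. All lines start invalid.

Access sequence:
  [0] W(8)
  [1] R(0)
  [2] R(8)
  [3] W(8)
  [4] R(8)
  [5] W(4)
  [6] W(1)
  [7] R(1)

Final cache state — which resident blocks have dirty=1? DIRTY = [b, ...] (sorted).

  0 | W B8 → L2 miss [D]
  1 | R B0 → L0 miss [-]
  2 | R B8 → L2 hit [D]
  3 | W B8 → L2 hit [D]
  4 | R B8 → L2 hit [D]
  5 | W B4 → L1 miss [D]
  6 | W B1 → L1 miss wb→B4 [D]
  7 | R B1 → L1 hit [D]

DIRTY = [1, 8]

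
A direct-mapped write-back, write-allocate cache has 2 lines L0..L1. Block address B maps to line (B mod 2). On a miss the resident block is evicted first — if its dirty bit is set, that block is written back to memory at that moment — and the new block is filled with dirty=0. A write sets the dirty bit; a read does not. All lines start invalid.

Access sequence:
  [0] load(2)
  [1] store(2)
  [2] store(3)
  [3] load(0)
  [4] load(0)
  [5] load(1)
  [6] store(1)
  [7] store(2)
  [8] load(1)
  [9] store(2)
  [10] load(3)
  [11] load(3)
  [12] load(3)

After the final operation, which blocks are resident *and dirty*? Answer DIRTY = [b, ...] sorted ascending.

0: R B2 → L0 miss [-]
1: W B2 → L0 hit [D]
2: W B3 → L1 miss [D]
3: R B0 → L0 miss wb→B2 [-]
4: R B0 → L0 hit [-]
5: R B1 → L1 miss wb→B3 [-]
6: W B1 → L1 hit [D]
7: W B2 → L0 miss [D]
8: R B1 → L1 hit [D]
9: W B2 → L0 hit [D]
10: R B3 → L1 miss wb→B1 [-]
11: R B3 → L1 hit [-]
12: R B3 → L1 hit [-]

DIRTY = [2]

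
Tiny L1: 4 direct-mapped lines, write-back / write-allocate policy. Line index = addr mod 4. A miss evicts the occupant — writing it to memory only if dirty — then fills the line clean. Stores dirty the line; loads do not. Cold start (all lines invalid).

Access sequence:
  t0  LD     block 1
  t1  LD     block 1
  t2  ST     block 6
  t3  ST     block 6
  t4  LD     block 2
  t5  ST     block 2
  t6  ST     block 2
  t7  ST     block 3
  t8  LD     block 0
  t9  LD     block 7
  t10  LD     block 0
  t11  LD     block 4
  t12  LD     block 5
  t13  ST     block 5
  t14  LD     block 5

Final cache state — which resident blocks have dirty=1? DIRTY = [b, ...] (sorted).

0: R B1 -> L1 miss  d=-]
1: R B1 -> L1 hit  d=-]
2: W B6 -> L2 miss  d=D]
3: W B6 -> L2 hit  d=D]
4: R B2 -> L2 miss wb->B6  d=-]
5: W B2 -> L2 hit  d=D]
6: W B2 -> L2 hit  d=D]
7: W B3 -> L3 miss  d=D]
8: R B0 -> L0 miss  d=-]
9: R B7 -> L3 miss wb->B3  d=-]
10: R B0 -> L0 hit  d=-]
11: R B4 -> L0 miss  d=-]
12: R B5 -> L1 miss  d=-]
13: W B5 -> L1 hit  d=D]
14: R B5 -> L1 hit  d=D]

DIRTY = [2, 5]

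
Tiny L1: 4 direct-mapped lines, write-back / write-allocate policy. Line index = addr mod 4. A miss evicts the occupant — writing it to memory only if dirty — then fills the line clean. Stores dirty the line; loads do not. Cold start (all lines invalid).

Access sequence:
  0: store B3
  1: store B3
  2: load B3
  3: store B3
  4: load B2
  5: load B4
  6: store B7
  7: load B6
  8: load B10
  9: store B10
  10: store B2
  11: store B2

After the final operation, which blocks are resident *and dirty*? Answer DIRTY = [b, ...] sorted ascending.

0: W B3 -> L3 miss  d=D]
1: W B3 -> L3 hit  d=D]
2: R B3 -> L3 hit  d=D]
3: W B3 -> L3 hit  d=D]
4: R B2 -> L2 miss  d=-]
5: R B4 -> L0 miss  d=-]
6: W B7 -> L3 miss wb->B3  d=D]
7: R B6 -> L2 miss  d=-]
8: R B10 -> L2 miss  d=-]
9: W B10 -> L2 hit  d=D]
10: W B2 -> L2 miss wb->B10  d=D]
11: W B2 -> L2 hit  d=D]

DIRTY = [2, 7]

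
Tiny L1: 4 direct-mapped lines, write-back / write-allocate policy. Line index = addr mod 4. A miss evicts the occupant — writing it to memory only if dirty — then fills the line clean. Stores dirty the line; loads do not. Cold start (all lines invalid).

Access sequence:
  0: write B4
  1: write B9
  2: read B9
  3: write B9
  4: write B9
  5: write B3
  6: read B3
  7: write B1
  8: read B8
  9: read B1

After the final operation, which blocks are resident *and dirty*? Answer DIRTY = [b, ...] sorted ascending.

0: W B4 → L0 miss [D]
1: W B9 → L1 miss [D]
2: R B9 → L1 hit [D]
3: W B9 → L1 hit [D]
4: W B9 → L1 hit [D]
5: W B3 → L3 miss [D]
6: R B3 → L3 hit [D]
7: W B1 → L1 miss wb→B9 [D]
8: R B8 → L0 miss wb→B4 [-]
9: R B1 → L1 hit [D]

DIRTY = [1, 3]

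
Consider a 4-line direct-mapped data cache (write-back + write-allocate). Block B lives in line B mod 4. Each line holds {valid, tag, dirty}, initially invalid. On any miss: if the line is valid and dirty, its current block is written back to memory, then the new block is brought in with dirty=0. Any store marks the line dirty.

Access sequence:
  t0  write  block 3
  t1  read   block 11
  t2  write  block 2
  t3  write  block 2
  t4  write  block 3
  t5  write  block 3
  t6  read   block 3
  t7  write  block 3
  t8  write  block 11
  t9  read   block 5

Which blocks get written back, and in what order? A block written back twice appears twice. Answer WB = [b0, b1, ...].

WB = [3, 3]

0: W B3 -> L3 miss  d=D]
1: R B11 -> L3 miss wb->B3  d=-]
2: W B2 -> L2 miss  d=D]
3: W B2 -> L2 hit  d=D]
4: W B3 -> L3 miss  d=D]
5: W B3 -> L3 hit  d=D]
6: R B3 -> L3 hit  d=D]
7: W B3 -> L3 hit  d=D]
8: W B11 -> L3 miss wb->B3  d=D]
9: R B5 -> L1 miss  d=-]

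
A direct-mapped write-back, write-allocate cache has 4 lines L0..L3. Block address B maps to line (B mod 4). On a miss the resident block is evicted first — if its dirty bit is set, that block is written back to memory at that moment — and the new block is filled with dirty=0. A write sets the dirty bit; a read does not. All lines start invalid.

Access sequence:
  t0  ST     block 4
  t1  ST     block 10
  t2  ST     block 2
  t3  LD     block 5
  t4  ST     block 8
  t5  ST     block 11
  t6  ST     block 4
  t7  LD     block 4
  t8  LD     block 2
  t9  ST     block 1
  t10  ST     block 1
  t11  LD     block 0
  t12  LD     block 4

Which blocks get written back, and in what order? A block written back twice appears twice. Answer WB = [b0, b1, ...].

0: W B4 -> L0 miss  d=D]
1: W B10 -> L2 miss  d=D]
2: W B2 -> L2 miss wb->B10  d=D]
3: R B5 -> L1 miss  d=-]
4: W B8 -> L0 miss wb->B4  d=D]
5: W B11 -> L3 miss  d=D]
6: W B4 -> L0 miss wb->B8  d=D]
7: R B4 -> L0 hit  d=D]
8: R B2 -> L2 hit  d=D]
9: W B1 -> L1 miss  d=D]
10: W B1 -> L1 hit  d=D]
11: R B0 -> L0 miss wb->B4  d=-]
12: R B4 -> L0 miss  d=-]

WB = [10, 4, 8, 4]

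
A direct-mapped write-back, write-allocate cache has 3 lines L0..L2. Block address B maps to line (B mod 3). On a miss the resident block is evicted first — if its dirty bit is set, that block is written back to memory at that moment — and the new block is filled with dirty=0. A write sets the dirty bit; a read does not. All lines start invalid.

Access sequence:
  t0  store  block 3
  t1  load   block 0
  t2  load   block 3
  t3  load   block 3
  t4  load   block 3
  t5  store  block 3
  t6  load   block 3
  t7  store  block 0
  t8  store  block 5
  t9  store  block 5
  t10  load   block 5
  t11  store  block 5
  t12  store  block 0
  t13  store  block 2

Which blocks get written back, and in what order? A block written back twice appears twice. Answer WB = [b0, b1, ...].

  0 | W B3 → L0 miss [D]
  1 | R B0 → L0 miss wb→B3 [-]
  2 | R B3 → L0 miss [-]
  3 | R B3 → L0 hit [-]
  4 | R B3 → L0 hit [-]
  5 | W B3 → L0 hit [D]
  6 | R B3 → L0 hit [D]
  7 | W B0 → L0 miss wb→B3 [D]
  8 | W B5 → L2 miss [D]
  9 | W B5 → L2 hit [D]
  10 | R B5 → L2 hit [D]
  11 | W B5 → L2 hit [D]
  12 | W B0 → L0 hit [D]
  13 | W B2 → L2 miss wb→B5 [D]

WB = [3, 3, 5]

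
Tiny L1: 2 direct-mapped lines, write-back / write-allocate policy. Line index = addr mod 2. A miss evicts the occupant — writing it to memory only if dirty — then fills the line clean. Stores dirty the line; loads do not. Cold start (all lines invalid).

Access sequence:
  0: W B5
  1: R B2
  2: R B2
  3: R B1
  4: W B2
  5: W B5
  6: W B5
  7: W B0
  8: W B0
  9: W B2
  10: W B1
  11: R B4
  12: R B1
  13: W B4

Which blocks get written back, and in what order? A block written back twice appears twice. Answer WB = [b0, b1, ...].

WB = [5, 2, 0, 5, 2]

0: W B5 → L1 miss [D]
1: R B2 → L0 miss [-]
2: R B2 → L0 hit [-]
3: R B1 → L1 miss wb→B5 [-]
4: W B2 → L0 hit [D]
5: W B5 → L1 miss [D]
6: W B5 → L1 hit [D]
7: W B0 → L0 miss wb→B2 [D]
8: W B0 → L0 hit [D]
9: W B2 → L0 miss wb→B0 [D]
10: W B1 → L1 miss wb→B5 [D]
11: R B4 → L0 miss wb→B2 [-]
12: R B1 → L1 hit [D]
13: W B4 → L0 hit [D]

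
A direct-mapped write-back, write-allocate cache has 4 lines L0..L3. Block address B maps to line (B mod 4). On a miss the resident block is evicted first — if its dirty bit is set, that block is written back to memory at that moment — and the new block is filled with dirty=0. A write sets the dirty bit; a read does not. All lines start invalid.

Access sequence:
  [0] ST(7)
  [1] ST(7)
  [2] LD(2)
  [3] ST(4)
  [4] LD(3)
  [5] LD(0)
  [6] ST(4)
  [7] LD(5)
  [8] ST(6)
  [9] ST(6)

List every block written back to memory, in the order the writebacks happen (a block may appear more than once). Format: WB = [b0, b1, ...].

  0 | W B7 → L3 miss [D]
  1 | W B7 → L3 hit [D]
  2 | R B2 → L2 miss [-]
  3 | W B4 → L0 miss [D]
  4 | R B3 → L3 miss wb→B7 [-]
  5 | R B0 → L0 miss wb→B4 [-]
  6 | W B4 → L0 miss [D]
  7 | R B5 → L1 miss [-]
  8 | W B6 → L2 miss [D]
  9 | W B6 → L2 hit [D]

WB = [7, 4]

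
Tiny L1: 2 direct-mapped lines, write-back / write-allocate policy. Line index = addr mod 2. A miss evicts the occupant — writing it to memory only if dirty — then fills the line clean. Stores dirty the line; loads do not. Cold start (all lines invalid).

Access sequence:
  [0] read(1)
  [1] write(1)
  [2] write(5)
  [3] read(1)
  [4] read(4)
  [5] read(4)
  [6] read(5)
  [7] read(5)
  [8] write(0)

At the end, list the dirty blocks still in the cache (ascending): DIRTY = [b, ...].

0: R B1 -> L1 miss  d=-]
1: W B1 -> L1 hit  d=D]
2: W B5 -> L1 miss wb->B1  d=D]
3: R B1 -> L1 miss wb->B5  d=-]
4: R B4 -> L0 miss  d=-]
5: R B4 -> L0 hit  d=-]
6: R B5 -> L1 miss  d=-]
7: R B5 -> L1 hit  d=-]
8: W B0 -> L0 miss  d=D]

DIRTY = [0]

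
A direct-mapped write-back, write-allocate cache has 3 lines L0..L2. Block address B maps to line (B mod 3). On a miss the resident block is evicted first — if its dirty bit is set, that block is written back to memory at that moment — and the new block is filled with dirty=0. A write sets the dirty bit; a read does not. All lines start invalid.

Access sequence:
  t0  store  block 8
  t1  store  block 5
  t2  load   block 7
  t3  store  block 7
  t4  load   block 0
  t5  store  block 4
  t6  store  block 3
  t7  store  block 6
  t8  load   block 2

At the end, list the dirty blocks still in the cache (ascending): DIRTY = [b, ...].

0: W B8 -> L2 miss  d=D]
1: W B5 -> L2 miss wb->B8  d=D]
2: R B7 -> L1 miss  d=-]
3: W B7 -> L1 hit  d=D]
4: R B0 -> L0 miss  d=-]
5: W B4 -> L1 miss wb->B7  d=D]
6: W B3 -> L0 miss  d=D]
7: W B6 -> L0 miss wb->B3  d=D]
8: R B2 -> L2 miss wb->B5  d=-]

DIRTY = [4, 6]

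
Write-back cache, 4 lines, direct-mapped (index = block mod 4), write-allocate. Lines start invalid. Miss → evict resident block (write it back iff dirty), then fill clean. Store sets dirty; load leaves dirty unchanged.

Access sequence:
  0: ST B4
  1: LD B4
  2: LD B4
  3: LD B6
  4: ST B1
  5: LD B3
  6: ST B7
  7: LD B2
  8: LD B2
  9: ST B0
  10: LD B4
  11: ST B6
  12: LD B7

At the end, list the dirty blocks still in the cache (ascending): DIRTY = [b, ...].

0: W B4 → L0 miss [D]
1: R B4 → L0 hit [D]
2: R B4 → L0 hit [D]
3: R B6 → L2 miss [-]
4: W B1 → L1 miss [D]
5: R B3 → L3 miss [-]
6: W B7 → L3 miss [D]
7: R B2 → L2 miss [-]
8: R B2 → L2 hit [-]
9: W B0 → L0 miss wb→B4 [D]
10: R B4 → L0 miss wb→B0 [-]
11: W B6 → L2 miss [D]
12: R B7 → L3 hit [D]

DIRTY = [1, 6, 7]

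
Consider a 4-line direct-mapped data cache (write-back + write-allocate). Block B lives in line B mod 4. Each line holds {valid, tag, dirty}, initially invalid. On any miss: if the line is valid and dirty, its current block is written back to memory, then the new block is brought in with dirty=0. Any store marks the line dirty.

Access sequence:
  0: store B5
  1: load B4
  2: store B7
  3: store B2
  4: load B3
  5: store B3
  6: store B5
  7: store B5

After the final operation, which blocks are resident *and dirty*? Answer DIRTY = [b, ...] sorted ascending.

  0 | W B5 → L1 miss [D]
  1 | R B4 → L0 miss [-]
  2 | W B7 → L3 miss [D]
  3 | W B2 → L2 miss [D]
  4 | R B3 → L3 miss wb→B7 [-]
  5 | W B3 → L3 hit [D]
  6 | W B5 → L1 hit [D]
  7 | W B5 → L1 hit [D]

DIRTY = [2, 3, 5]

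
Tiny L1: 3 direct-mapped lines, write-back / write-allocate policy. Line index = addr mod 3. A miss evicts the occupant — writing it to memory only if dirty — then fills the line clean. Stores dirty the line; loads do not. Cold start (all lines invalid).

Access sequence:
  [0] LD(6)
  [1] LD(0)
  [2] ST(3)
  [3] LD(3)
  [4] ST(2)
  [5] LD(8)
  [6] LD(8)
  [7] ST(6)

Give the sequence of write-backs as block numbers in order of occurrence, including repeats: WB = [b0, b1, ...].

WB = [2, 3]

0: R B6 -> L0 miss  d=-]
1: R B0 -> L0 miss  d=-]
2: W B3 -> L0 miss  d=D]
3: R B3 -> L0 hit  d=D]
4: W B2 -> L2 miss  d=D]
5: R B8 -> L2 miss wb->B2  d=-]
6: R B8 -> L2 hit  d=-]
7: W B6 -> L0 miss wb->B3  d=D]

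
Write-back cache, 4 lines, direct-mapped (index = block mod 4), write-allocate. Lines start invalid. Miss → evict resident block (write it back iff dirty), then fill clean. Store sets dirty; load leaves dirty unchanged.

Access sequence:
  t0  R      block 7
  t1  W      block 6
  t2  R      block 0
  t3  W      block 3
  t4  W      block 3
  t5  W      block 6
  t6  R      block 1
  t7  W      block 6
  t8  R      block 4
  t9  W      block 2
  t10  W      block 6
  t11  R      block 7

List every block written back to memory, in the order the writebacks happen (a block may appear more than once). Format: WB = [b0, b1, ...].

WB = [6, 2, 3]

  0 | R B7 → L3 miss [-]
  1 | W B6 → L2 miss [D]
  2 | R B0 → L0 miss [-]
  3 | W B3 → L3 miss [D]
  4 | W B3 → L3 hit [D]
  5 | W B6 → L2 hit [D]
  6 | R B1 → L1 miss [-]
  7 | W B6 → L2 hit [D]
  8 | R B4 → L0 miss [-]
  9 | W B2 → L2 miss wb→B6 [D]
  10 | W B6 → L2 miss wb→B2 [D]
  11 | R B7 → L3 miss wb→B3 [-]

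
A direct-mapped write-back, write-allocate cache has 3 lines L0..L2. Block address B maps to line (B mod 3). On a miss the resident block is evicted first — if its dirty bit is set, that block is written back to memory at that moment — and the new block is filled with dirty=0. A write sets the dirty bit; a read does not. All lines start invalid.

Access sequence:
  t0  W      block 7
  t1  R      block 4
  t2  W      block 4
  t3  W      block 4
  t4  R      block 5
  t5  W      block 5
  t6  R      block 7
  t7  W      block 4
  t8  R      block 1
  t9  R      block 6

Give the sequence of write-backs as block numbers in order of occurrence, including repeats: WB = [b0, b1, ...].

WB = [7, 4, 4]

0: W B7 -> L1 miss  d=D]
1: R B4 -> L1 miss wb->B7  d=-]
2: W B4 -> L1 hit  d=D]
3: W B4 -> L1 hit  d=D]
4: R B5 -> L2 miss  d=-]
5: W B5 -> L2 hit  d=D]
6: R B7 -> L1 miss wb->B4  d=-]
7: W B4 -> L1 miss  d=D]
8: R B1 -> L1 miss wb->B4  d=-]
9: R B6 -> L0 miss  d=-]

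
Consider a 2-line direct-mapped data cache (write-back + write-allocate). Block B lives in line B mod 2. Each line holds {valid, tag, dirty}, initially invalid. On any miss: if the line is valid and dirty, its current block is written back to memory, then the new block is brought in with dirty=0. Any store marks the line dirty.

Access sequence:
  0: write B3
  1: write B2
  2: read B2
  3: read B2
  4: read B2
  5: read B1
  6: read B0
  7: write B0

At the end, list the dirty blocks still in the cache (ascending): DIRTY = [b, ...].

DIRTY = [0]

0: W B3 -> L1 miss  d=D]
1: W B2 -> L0 miss  d=D]
2: R B2 -> L0 hit  d=D]
3: R B2 -> L0 hit  d=D]
4: R B2 -> L0 hit  d=D]
5: R B1 -> L1 miss wb->B3  d=-]
6: R B0 -> L0 miss wb->B2  d=-]
7: W B0 -> L0 hit  d=D]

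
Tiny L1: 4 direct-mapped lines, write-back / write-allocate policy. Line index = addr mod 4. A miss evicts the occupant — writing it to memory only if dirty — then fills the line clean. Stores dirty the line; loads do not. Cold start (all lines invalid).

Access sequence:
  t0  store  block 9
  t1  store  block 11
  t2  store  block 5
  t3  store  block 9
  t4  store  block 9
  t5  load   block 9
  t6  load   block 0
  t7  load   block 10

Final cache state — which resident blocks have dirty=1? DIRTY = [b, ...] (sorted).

DIRTY = [9, 11]

0: W B9 → L1 miss [D]
1: W B11 → L3 miss [D]
2: W B5 → L1 miss wb→B9 [D]
3: W B9 → L1 miss wb→B5 [D]
4: W B9 → L1 hit [D]
5: R B9 → L1 hit [D]
6: R B0 → L0 miss [-]
7: R B10 → L2 miss [-]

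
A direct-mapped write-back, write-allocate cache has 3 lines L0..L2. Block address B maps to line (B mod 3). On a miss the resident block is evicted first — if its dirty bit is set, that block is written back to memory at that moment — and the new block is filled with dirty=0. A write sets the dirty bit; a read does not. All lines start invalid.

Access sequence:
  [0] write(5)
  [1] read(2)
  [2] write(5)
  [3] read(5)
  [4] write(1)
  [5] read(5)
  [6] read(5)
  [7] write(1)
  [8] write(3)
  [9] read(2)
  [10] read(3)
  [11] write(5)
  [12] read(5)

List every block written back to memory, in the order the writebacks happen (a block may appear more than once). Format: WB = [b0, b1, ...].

WB = [5, 5]

  0 | W B5 → L2 miss [D]
  1 | R B2 → L2 miss wb→B5 [-]
  2 | W B5 → L2 miss [D]
  3 | R B5 → L2 hit [D]
  4 | W B1 → L1 miss [D]
  5 | R B5 → L2 hit [D]
  6 | R B5 → L2 hit [D]
  7 | W B1 → L1 hit [D]
  8 | W B3 → L0 miss [D]
  9 | R B2 → L2 miss wb→B5 [-]
  10 | R B3 → L0 hit [D]
  11 | W B5 → L2 miss [D]
  12 | R B5 → L2 hit [D]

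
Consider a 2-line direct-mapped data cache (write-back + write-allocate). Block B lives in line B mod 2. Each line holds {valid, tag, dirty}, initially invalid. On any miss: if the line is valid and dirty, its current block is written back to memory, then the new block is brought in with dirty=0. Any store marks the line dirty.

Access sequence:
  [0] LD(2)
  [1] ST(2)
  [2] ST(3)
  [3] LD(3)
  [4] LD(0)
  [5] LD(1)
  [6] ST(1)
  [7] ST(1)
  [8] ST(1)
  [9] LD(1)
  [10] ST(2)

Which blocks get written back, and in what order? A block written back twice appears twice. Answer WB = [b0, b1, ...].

WB = [2, 3]

0: R B2 -> L0 miss  d=-]
1: W B2 -> L0 hit  d=D]
2: W B3 -> L1 miss  d=D]
3: R B3 -> L1 hit  d=D]
4: R B0 -> L0 miss wb->B2  d=-]
5: R B1 -> L1 miss wb->B3  d=-]
6: W B1 -> L1 hit  d=D]
7: W B1 -> L1 hit  d=D]
8: W B1 -> L1 hit  d=D]
9: R B1 -> L1 hit  d=D]
10: W B2 -> L0 miss  d=D]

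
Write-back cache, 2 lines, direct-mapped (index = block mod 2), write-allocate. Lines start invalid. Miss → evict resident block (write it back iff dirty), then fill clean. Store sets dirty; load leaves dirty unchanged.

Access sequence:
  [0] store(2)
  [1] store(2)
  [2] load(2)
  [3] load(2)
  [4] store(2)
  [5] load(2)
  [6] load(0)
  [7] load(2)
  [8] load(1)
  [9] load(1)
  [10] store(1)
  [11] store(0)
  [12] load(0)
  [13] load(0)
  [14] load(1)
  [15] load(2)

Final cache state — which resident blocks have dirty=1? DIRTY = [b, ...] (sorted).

0: W B2 → L0 miss [D]
1: W B2 → L0 hit [D]
2: R B2 → L0 hit [D]
3: R B2 → L0 hit [D]
4: W B2 → L0 hit [D]
5: R B2 → L0 hit [D]
6: R B0 → L0 miss wb→B2 [-]
7: R B2 → L0 miss [-]
8: R B1 → L1 miss [-]
9: R B1 → L1 hit [-]
10: W B1 → L1 hit [D]
11: W B0 → L0 miss [D]
12: R B0 → L0 hit [D]
13: R B0 → L0 hit [D]
14: R B1 → L1 hit [D]
15: R B2 → L0 miss wb→B0 [-]

DIRTY = [1]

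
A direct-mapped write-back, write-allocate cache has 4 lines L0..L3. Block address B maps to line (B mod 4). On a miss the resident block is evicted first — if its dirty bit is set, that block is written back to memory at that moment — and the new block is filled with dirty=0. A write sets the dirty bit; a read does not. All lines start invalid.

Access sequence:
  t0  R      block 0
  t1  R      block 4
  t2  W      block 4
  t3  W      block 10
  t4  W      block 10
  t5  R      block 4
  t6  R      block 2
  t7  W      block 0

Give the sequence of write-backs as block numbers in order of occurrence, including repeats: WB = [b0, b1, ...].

WB = [10, 4]

0: R B0 → L0 miss [-]
1: R B4 → L0 miss [-]
2: W B4 → L0 hit [D]
3: W B10 → L2 miss [D]
4: W B10 → L2 hit [D]
5: R B4 → L0 hit [D]
6: R B2 → L2 miss wb→B10 [-]
7: W B0 → L0 miss wb→B4 [D]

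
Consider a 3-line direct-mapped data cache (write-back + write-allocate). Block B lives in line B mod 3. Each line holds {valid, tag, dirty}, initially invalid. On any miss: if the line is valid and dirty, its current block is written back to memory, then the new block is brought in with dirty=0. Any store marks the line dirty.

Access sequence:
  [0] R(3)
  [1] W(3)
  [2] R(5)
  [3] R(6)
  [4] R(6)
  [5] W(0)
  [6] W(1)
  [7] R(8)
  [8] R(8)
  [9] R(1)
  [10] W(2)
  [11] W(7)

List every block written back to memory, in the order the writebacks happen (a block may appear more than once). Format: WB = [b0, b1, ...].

  0 | R B3 → L0 miss [-]
  1 | W B3 → L0 hit [D]
  2 | R B5 → L2 miss [-]
  3 | R B6 → L0 miss wb→B3 [-]
  4 | R B6 → L0 hit [-]
  5 | W B0 → L0 miss [D]
  6 | W B1 → L1 miss [D]
  7 | R B8 → L2 miss [-]
  8 | R B8 → L2 hit [-]
  9 | R B1 → L1 hit [D]
  10 | W B2 → L2 miss [D]
  11 | W B7 → L1 miss wb→B1 [D]

WB = [3, 1]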